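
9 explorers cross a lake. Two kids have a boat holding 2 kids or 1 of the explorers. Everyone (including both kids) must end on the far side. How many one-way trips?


Per crossing of one of the explorers: kids→, one←, one of the explorers→, one← = 4 trips
9 × 4 = 36, + 1 final kids→ = 37
Minimum trips = 37

37


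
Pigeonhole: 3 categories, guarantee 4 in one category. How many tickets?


Pigeonhole: to guarantee k in one of n categories, need (k-1)×n + 1.
k = 4, n = 3
Minimum = (4-1) × 3 + 1 = 3 × 3 + 1

10


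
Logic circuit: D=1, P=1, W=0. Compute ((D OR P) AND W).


D OR P = 1|1 = 1
1 AND 0 = 0

0


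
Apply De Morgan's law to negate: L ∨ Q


De Morgan's law: ¬(P ∨ Q) ≡ ¬P ∧ ¬Q
¬(L ∨ Q) = ¬L ∧ ¬Q

¬L ∧ ¬Q


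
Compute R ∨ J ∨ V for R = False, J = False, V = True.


R = False, J = False, V = True
Step 1: R ∨ J = False OR False = False
Step 2: False ∨ V = False OR True = True
OR is true when at least one operand is true.

True


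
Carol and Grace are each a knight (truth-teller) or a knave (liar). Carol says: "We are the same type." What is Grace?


Carol says: "We are the same type."
Case 1: Carol is a Knight (truth-teller)
  Statement is true → they ARE the same → Grace is also a Knight
Case 2: Carol is a Knave (liar)
  Statement is false → they are NOT the same → Grace is a Knight
In both cases, Grace is a Knight.

Knight


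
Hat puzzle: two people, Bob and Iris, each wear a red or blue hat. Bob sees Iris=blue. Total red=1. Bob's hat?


Total red = 1, Iris = blue
Red accounted for: 0
Remaining for Bob: 1
Bob's hat is red.

red


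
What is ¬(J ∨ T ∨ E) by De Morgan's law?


De Morgan's law: ¬(P ∨ Q ∨ R) ≡ ¬P ∧ ¬Q ∧ ¬R
¬(J ∨ T ∨ E) = ¬J ∧ ¬T ∧ ¬E

¬J ∧ ¬T ∧ ¬E


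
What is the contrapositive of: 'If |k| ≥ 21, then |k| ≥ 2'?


Original: If |k| ≥ 21, then |k| ≥ 2
Contrapositive: If ¬Q, then ¬P
Negate Q: not (|k| ≥ 2)
Negate P: not (|k| ≥ 21)

If not (|k| ≥ 2), then not (|k| ≥ 21).


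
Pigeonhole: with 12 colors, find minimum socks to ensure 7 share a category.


Pigeonhole: to guarantee k in one of n categories, need (k-1)×n + 1.
k = 7, n = 12
Minimum = (7-1) × 12 + 1 = 6 × 12 + 1

73


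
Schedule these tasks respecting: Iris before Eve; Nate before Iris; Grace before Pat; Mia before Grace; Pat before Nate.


Constraints: Iris before Eve; Nate before Iris; Grace before Pat; Mia before Grace; Pat before Nate
Method: repeatedly schedule the remaining task that has no remaining task required before it.
  Step 1: remaining {Mia, Pat, Eve, Iris, Nate, Grace}; every task except Mia still has a predecessor pending → schedule Mia.
  Step 2: remaining {Pat, Eve, Iris, Nate, Grace}; every task except Grace still has a predecessor pending → schedule Grace.
  Step 3: remaining {Pat, Eve, Iris, Nate}; every task except Pat still has a predecessor pending → schedule Pat.
  Step 4: remaining {Eve, Iris, Nate}; every task except Nate still has a predecessor pending → schedule Nate.
  Step 5: remaining {Eve, Iris}; every task except Iris still has a predecessor pending → schedule Iris.
  Step 6: only Eve remains → schedule Eve.
Resulting order:

Mia → Grace → Pat → Nate → Iris → Eve


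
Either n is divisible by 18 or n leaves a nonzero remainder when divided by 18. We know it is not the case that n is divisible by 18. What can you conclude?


Disjunctive syllogism: P ∨ Q, ¬P ⊢ Q
Disjunction: n is divisible by 18 ∨ n leaves a nonzero remainder when divided by 18
We know it is not the case that n is divisible by 18.
By disjunctive syllogism, the other disjunct must be true.

n leaves a nonzero remainder when divided by 18


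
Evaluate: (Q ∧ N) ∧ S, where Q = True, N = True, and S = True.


Q = True, N = True, S = True
Step 1: Q ∧ N = True AND True = True
Step 2: True ∧ S = True AND True = True
AND is true only when ALL operands are true.

True


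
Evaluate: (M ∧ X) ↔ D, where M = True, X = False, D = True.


M = True, X = False, D = True
Step 1: M ∧ X = True AND False = False
Step 2: (False) ↔ D: true when both sides have same truth value.
Result: False ↔ True = False

False


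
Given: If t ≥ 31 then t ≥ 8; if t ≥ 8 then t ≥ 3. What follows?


Hypothetical syllogism: P → Q, Q → R ⊢ P → R
Premise 1: t ≥ 31 → t ≥ 8
Premise 2: t ≥ 8 → t ≥ 3
Chain the implications: the middle term (t ≥ 8) links the two.
Conclusion: If t ≥ 31, then t ≥ 3.

If t ≥ 31, then t ≥ 3.


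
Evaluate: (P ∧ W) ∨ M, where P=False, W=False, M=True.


P = False, W = False, M = True
Expression: (P ∧ W) ∨ M
Step 1: P ∧ W = False AND False = False
Step 2: (False) ∨ M = False OR True = True

True


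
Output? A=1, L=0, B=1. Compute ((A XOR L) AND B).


A XOR L = 1^0 = 1
1 AND 1 = 1

1


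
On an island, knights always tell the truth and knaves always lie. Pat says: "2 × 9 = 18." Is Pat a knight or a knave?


Statement: "2 × 9 = 18."
Actual: 2 × 9 = 18
Claimed: 18
Statement is TRUE → Pat tells the truth → Knight

Knight


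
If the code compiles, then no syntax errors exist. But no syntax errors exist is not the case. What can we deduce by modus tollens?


Modus tollens: P → Q, ¬Q ⊢ ¬P
P: the code compiles
Q: no syntax errors exist
We have P → Q and Q is false.
By modus tollens, P must be false.

It is not the case that the code compiles


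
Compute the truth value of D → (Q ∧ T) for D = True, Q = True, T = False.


D = True, Q = True, T = False
Step 1: Q ∧ T = True AND False = False
Step 2: D → (False): false only when D=True and consequent=False.
Result: False

False


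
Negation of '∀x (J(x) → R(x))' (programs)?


Original: ∀x (J(x) → R(x))
Rule: ¬∀→∃, ¬∃→∀, negate predicate.
Negation: ∃x (J(x) ∧ ¬R(x))

∃x (J(x) ∧ ¬R(x))


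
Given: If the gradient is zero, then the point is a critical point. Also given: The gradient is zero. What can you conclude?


Modus ponens: P → Q, P ⊢ Q
P: the gradient is zero
Q: the point is a critical point
We have P → Q and P is true.
By modus ponens, Q must be true.

The point is a critical point


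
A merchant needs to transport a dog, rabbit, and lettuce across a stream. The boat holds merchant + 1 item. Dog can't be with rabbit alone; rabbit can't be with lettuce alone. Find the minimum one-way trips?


1. merchant+rabbit → 2. merchant ← 3. merchant+dog → 4. merchant+rabbit ← 5. merchant+lettuce → 6. merchant ← 7. merchant+rabbit →
Minimum trips = 7

7


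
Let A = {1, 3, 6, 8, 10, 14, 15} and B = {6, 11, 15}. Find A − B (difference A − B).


A = {1, 3, 6, 8, 10, 14, 15}
B = {6, 11, 15}
Operation: difference A − B
In A but not B: 1, 3, 8, 10, 14

{1, 3, 8, 10, 14}


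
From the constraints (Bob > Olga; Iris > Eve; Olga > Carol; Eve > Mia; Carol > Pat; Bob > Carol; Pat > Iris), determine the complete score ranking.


Constraints: Bob > Olga; Iris > Eve; Olga > Carol; Eve > Mia; Carol > Pat; Bob > Carol; Pat > Iris
Method: at each step, the next-highest is the one remaining person who never appears on the smaller side of a constraint between remaining people.
  Step 1: remaining {Mia, Eve, Carol, Iris, Bob, Olga, Pat}; on the smaller side: {Mia, Eve, Carol, Iris, Olga, Pat} → Bob is next (Bob > Olga; Bob > Carol).
  Step 2: remaining {Mia, Eve, Carol, Iris, Olga, Pat}; on the smaller side: {Mia, Eve, Carol, Iris, Pat} → Olga is next (Olga > Carol).
  Step 3: remaining {Mia, Eve, Carol, Iris, Pat}; on the smaller side: {Mia, Eve, Iris, Pat} → Carol is next (Carol > Pat).
  Step 4: remaining {Mia, Eve, Iris, Pat}; on the smaller side: {Mia, Eve, Iris} → Pat is next (Pat > Iris).
  Step 5: remaining {Mia, Eve, Iris}; on the smaller side: {Mia, Eve} → Iris is next (Iris > Eve).
  Step 6: remaining {Mia, Eve}; on the smaller side: {Mia} → Eve is next (Eve > Mia).
  Step 7: only Mia remains → lowest.
Final ranking (highest to lowest):

Bob > Olga > Carol > Pat > Iris > Eve > Mia


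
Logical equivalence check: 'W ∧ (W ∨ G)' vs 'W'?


Expression 1: W ∧ (W ∨ G)
Expression 2: W
Truth table (W G | Expr1 Expr2):
  T T |   T     T
  T F |   T     T
  F T |   F     F
  F F |   F     F
All 4 rows agree, so the expressions are logically equivalent.

Yes


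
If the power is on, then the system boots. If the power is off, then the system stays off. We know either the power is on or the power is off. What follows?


Constructive dilemma: (P → Q) ∧ (R → S), P ∨ R ⊢ Q ∨ S
Premise 1: the power is on → the system boots
Premise 2: the power is off → the system stays off
Premise 3: the power is on ∨ the power is off
Case 1: Assuming the power is on, then by Premise 1, the system boots.
Case 2: Assuming the power is off, then by Premise 2, the system stays off.
Since one of the power is on or the power is off must hold, we get the system boots or the system stays off.

The system boots or the system stays off.


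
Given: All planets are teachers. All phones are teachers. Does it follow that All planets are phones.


Premise 1: All planets are teachers.
Premise 2: All phones are teachers.
Conclusion: All planets are phones.
Fallacy: undistributed middle. teachers is predicate in both.
Counterexample: planets and phones could be disjoint subsets of teachers.

Invalid


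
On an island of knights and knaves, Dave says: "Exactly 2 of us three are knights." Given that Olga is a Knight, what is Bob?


Dave claims exactly 2 knights among Dave, Olga, Bob.
Given: Olga is a Knight.

Case 1: Dave is a Knight (tells truth)
  Then exactly 2 of the three are knights.
  Counting Dave, Olga: 2 knight(s) so far. Need 0 more → Bob = Knave.
Case 2: Dave is a Knave (lies)
  Then the count is NOT 2.
  If Bob = Knight, count = 2 = 2 → claim would be true, contradicts lie.
  If Bob = Knave, count = 1 ≠ 2 → lie confirmed ✓

Bob is a Knave.

Knave


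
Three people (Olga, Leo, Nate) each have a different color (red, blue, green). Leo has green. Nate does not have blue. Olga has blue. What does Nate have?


From clues:
  Olga → blue
  Leo → green
By elimination, Nate gets the remaining.

red


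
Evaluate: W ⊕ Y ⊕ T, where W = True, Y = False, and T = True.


W = True, Y = False, T = True
Step 1: W ⊕ Y = True XOR False = True
Step 2: True ⊕ T = True XOR True = False
XOR is true when an odd number of operands are true.

False


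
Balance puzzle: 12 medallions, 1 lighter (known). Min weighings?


Each weighing has 3 outcomes (left heavy / balance / right heavy), so k weighings distinguish at most 3^k cases; splitting into three near-equal groups achieves this.
Need 3^k ≥ 12: 3^2 = 9 < 12 ≤ 3^3 = 27
k = ⌈log₃(12)⌉ = 3

3


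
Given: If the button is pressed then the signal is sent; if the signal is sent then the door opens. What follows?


Hypothetical syllogism: P → Q, Q → R ⊢ P → R
Premise 1: the button is pressed → the signal is sent
Premise 2: the signal is sent → the door opens
Chain the implications: the middle term (the signal is sent) links the two.
Conclusion: If the button is pressed, then the door opens.

If the button is pressed, then the door opens.


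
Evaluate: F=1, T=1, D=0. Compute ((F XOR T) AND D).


F XOR T = 1^1 = 0
0 AND 0 = 0

0


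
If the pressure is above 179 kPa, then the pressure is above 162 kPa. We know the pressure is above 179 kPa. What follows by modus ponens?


Modus ponens: P → Q, P ⊢ Q
P: the pressure is above 179 kPa
Q: the pressure is above 162 kPa
We have P → Q and P is true.
By modus ponens, Q must be true.

The pressure is above 162 kPa


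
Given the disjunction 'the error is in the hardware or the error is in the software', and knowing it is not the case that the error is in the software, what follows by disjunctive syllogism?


Disjunctive syllogism: P ∨ Q, ¬P ⊢ Q
Disjunction: the error is in the hardware ∨ the error is in the software
We know it is not the case that the error is in the software.
By disjunctive syllogism, the other disjunct must be true.

The error is in the hardware


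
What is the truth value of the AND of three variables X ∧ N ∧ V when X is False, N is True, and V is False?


X = False, N = True, V = False
Step 1: X ∧ N = False AND True = False
Step 2: (False) ∧ V = (False) AND False = False
AND is true only when ALL operands are true.

False


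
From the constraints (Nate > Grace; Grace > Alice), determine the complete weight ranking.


Constraints: Nate > Grace; Grace > Alice
Method: at each step, the next-highest is the one remaining person who never appears on the smaller side of a constraint between remaining people.
  Step 1: remaining {Alice, Grace, Nate}; on the smaller side: {Alice, Grace} → Nate is next (Nate > Grace).
  Step 2: remaining {Alice, Grace}; on the smaller side: {Alice} → Grace is next (Grace > Alice).
  Step 3: only Alice remains → lowest.
Final ranking (highest to lowest):

Nate > Grace > Alice


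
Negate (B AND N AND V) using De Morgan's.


De Morgan's law: ¬(P ∧ Q ∧ R) ≡ ¬P ∨ ¬Q ∨ ¬R
¬(B ∧ N ∧ V) = ¬B ∨ ¬N ∨ ¬V

¬B ∨ ¬N ∨ ¬V


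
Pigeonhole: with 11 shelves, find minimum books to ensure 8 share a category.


Pigeonhole: to guarantee k in one of n categories, need (k-1)×n + 1.
k = 8, n = 11
Minimum = (8-1) × 11 + 1 = 7 × 11 + 1

78


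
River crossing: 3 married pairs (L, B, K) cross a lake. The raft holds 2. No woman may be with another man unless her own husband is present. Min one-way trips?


Label couples L, B, K (H = husband, W = wife).
Counting alone: 6 people, the raft carries 2 and someone must bring it back, so each round trip nets at most +1 on the far side until the last crossing → at least 9 trips. The jealousy constraint makes 9 impossible; the shortest valid schedule has 11:
1. WL+WB →  (far: WL,WB; near: HL,HB,HK,WK)
2. WL ←       (far: WB; near: HL,HB,HK,WL,WK)
3. WL+WK →  (far: WL,WB,WK; near: HL,HB,HK)
4. WL ←       (far: WB,WK; near: HL,HB,HK,WL)
5. HB+HK →  (far: HB,WB,HK,WK; near: HL,WL)
6. HB+WB ←  (far: HK,WK; near: HL,WL,HB,WB)
7. HL+HB →  (far: HL,HB,HK,WK; near: WL,WB)
8. WK ←       (far: HL,HB,HK; near: WL,WB,WK)
9. WL+WB →  (far: HL,WL,HB,WB,HK; near: WK)
10. HK ←      (far: HL,WL,HB,WB; near: HK,WK)
11. HK+WK → (far: all six; near: empty)
In every state each wife is either with her husband or with no other man.
Minimum trips = 11

11


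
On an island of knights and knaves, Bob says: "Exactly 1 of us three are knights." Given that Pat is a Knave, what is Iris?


Bob claims exactly 1 knights among Bob, Pat, Iris.
Given: Pat is a Knave.

Case 1: Bob is a Knight (tells truth)
  Then exactly 1 of the three are knights.
  Counting Bob, Pat: 1 knight(s) so far. Need 0 more → Iris = Knave.
Case 2: Bob is a Knave (lies)
  Then the count is NOT 1.
  If Iris = Knight, count = 1 = 1 → claim would be true, contradicts lie.
  If Iris = Knave, count = 0 ≠ 1 → lie confirmed ✓

Iris is a Knave.

Knave


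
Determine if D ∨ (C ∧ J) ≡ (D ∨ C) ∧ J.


Expression 1: D ∨ (C ∧ J)
Expression 2: (D ∨ C) ∧ J
Truth table (D C J | Expr1 Expr2):
  T T T |   T     T
  T T F |   T     F   ← differ
  T F T |   T     T
  T F F |   T     F   ← differ
  F T T |   T     T
  F T F |   F     F
  F F T |   F     F
  F F F |   F     F
Counterexample: D=T, C=T, J=F gives Expr1 = T but Expr2 = F, so the expressions are NOT logically equivalent.

No


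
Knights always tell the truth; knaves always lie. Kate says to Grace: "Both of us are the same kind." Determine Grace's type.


Kate says: "Both of us are the same kind."
Case 1: Kate is a Knight (truth-teller)
  Statement is true → they ARE the same → Grace is also a Knight
Case 2: Kate is a Knave (liar)
  Statement is false → they are NOT the same → Grace is a Knight
In both cases, Grace is a Knight.

Knight


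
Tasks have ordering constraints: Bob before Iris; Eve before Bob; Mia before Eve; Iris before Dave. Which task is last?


Constraints: Bob before Iris; Eve before Bob; Mia before Eve; Iris before Dave
The last task can have nothing scheduled after it, so it must never appear on the left of a 'before'.
Tasks appearing before some other task: Bob, Eve, Mia, Iris.
The only task not in that list is Dave → it is last.

Dave


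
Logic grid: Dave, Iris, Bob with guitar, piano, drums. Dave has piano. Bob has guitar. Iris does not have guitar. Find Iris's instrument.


From clues:
  Bob → guitar
  Dave → piano
By elimination, Iris gets the remaining.

drums


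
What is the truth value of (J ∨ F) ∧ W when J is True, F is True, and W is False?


J = True, F = True, W = False
Step 1: J ∨ F = True OR True = True
Step 2: True ∧ W = True AND False = False
OR is true when at least one operand is true; AND requires both.

False


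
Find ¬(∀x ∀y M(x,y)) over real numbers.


Original: ∀x ∀y M(x,y)
Rule: ¬∀→∃, ¬∃→∀, negate predicate.
Negation: ∃x ∃y ¬M(x,y)

∃x ∃y ¬M(x,y)


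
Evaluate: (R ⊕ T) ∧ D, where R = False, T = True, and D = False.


R = False, T = True, D = False
Step 1: R ⊕ T = False XOR True = True
Step 2: True ∧ D = True AND False = False
XOR true when exactly one of R,T is true; then AND with D.

False


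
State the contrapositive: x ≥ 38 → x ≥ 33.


Original: If x ≥ 38, then x ≥ 33
Contrapositive: If ¬Q, then ¬P
Negate Q: not (x ≥ 33)
Negate P: not (x ≥ 38)

If not (x ≥ 33), then not (x ≥ 38).


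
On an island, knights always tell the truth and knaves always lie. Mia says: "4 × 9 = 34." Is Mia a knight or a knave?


Statement: "4 × 9 = 34."
Actual: 4 × 9 = 36
Claimed: 34
Statement is FALSE → Mia lies → Knave

Knave


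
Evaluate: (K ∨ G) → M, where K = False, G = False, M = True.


K = False, G = False, M = True
Step 1: K ∨ G = False OR False = False
Step 2: (False) → M: false only when antecedent=True and M=False.
Result: True

True


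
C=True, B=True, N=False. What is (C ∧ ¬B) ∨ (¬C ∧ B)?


C = True, B = True, N = False
Expression: (C ∧ ¬B) ∨ (¬C ∧ B)
Step 1: ¬B = NOT True = False
Step 2: C ∧ ¬B = True AND False = False
Step 3: ¬C = NOT True = False
Step 4: ¬C ∧ B = False AND True = False
Step 5: (False) ∨ (False) = False OR False = False

False


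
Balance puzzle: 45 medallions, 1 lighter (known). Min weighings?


Each weighing has 3 outcomes (left heavy / balance / right heavy), so k weighings distinguish at most 3^k cases; splitting into three near-equal groups achieves this.
Need 3^k ≥ 45: 3^3 = 27 < 45 ≤ 3^4 = 81
k = ⌈log₃(45)⌉ = 4

4


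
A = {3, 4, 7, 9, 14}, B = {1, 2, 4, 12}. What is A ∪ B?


A = {3, 4, 7, 9, 14}
B = {1, 2, 4, 12}
Operation: union
All elements combined: 1, 2, 3, 4, 7, 9, 12, 14

{1, 2, 3, 4, 7, 9, 12, 14}


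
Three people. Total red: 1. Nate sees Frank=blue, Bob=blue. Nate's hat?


Total red = 1, seen red = 0
Own red = 1 - 0 = 1
Nate's hat is red.

red


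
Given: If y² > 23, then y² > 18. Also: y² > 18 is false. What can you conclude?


Modus tollens: P → Q, ¬Q ⊢ ¬P
P: y² > 23
Q: y² > 18
We have P → Q and Q is false.
By modus tollens, P must be false.

It is not the case that y² > 23


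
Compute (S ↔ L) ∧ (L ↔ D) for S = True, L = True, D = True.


S = True, L = True, D = True
Step 1: S ↔ L is true when S and L have the same value. Result: True
Step 2: L ↔ D is true when L and D have the same value. Result: True
Step 3: True ∧ True = True

True


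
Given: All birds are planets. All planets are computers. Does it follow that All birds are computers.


Premise 1: All birds are planets.
Premise 2: All planets are computers.
Conclusion: All birds are computers.
Barbara syllogism (AAA-1): All A are B, All B are C → All A are C.
Middle term (planets) distributed in premise 2.

Valid


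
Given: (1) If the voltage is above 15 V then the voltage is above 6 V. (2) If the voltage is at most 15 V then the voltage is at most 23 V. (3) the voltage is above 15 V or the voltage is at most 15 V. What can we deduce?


Constructive dilemma: (P → Q) ∧ (R → S), P ∨ R ⊢ Q ∨ S
Premise 1: the voltage is above 15 V → the voltage is above 6 V
Premise 2: the voltage is at most 15 V → the voltage is at most 23 V
Premise 3: the voltage is above 15 V ∨ the voltage is at most 15 V
Case 1: Assuming the voltage is above 15 V, then by Premise 1, the voltage is above 6 V.
Case 2: Assuming the voltage is at most 15 V, then by Premise 2, the voltage is at most 23 V.
Since one of the voltage is above 15 V or the voltage is at most 15 V must hold, we get the voltage is above 6 V or the voltage is at most 23 V.

The voltage is above 6 V or the voltage is at most 23 V.


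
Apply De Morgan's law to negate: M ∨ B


De Morgan's law: ¬(P ∨ Q) ≡ ¬P ∧ ¬Q
¬(M ∨ B) = ¬M ∧ ¬B

¬M ∧ ¬B


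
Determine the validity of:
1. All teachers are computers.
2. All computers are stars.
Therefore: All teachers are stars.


Premise 1: All teachers are computers.
Premise 2: All computers are stars.
Conclusion: All teachers are stars.
Barbara syllogism (AAA-1): All A are B, All B are C → All A are C.
Middle term (computers) distributed in premise 2.

Valid


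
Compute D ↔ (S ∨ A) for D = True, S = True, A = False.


D = True, S = True, A = False
Step 1: S ∨ A = True OR False = True
Step 2: D ↔ (True): true when both sides have same truth value.
Result: True ↔ True = True

True


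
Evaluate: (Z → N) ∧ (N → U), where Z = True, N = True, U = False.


Z = True, N = True, U = False
Step 1: Z → N is false only when Z=True and N=False. Result: True
Step 2: N → U is false only when N=True and U=False. Result: False
Step 3: True ∧ False = False

False


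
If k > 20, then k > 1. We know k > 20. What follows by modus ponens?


Modus ponens: P → Q, P ⊢ Q
P: k > 20
Q: k > 1
We have P → Q and P is true.
By modus ponens, Q must be true.

k > 1


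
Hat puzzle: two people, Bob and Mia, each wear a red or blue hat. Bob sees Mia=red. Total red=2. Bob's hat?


Total red = 2, Mia = red
Red accounted for: 1
Remaining for Bob: 1
Bob's hat is red.

red


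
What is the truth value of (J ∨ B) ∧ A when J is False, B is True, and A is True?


J = False, B = True, A = True
Step 1: J ∨ B = False OR True = True
Step 2: True ∧ A = True AND True = True
OR is true when at least one operand is true; AND requires both.

True


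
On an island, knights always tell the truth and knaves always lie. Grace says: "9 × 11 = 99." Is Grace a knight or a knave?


Statement: "9 × 11 = 99."
Actual: 9 × 11 = 99
Claimed: 99
Statement is TRUE → Grace tells the truth → Knight

Knight


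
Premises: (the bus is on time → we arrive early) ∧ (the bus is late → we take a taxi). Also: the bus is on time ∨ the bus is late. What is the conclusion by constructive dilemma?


Constructive dilemma: (P → Q) ∧ (R → S), P ∨ R ⊢ Q ∨ S
Premise 1: the bus is on time → we arrive early
Premise 2: the bus is late → we take a taxi
Premise 3: the bus is on time ∨ the bus is late
Case 1: Assuming the bus is on time, then by Premise 1, we arrive early.
Case 2: Assuming the bus is late, then by Premise 2, we take a taxi.
Since one of the bus is on time or the bus is late must hold, we get we arrive early or we take a taxi.

We arrive early or we take a taxi.


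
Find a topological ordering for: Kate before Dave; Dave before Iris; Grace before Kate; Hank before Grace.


Constraints: Kate before Dave; Dave before Iris; Grace before Kate; Hank before Grace
Method: repeatedly schedule the remaining task that has no remaining task required before it.
  Step 1: remaining {Grace, Dave, Iris, Kate, Hank}; every task except Hank still has a predecessor pending → schedule Hank.
  Step 2: remaining {Grace, Dave, Iris, Kate}; every task except Grace still has a predecessor pending → schedule Grace.
  Step 3: remaining {Dave, Iris, Kate}; every task except Kate still has a predecessor pending → schedule Kate.
  Step 4: remaining {Dave, Iris}; every task except Dave still has a predecessor pending → schedule Dave.
  Step 5: only Iris remains → schedule Iris.
Resulting order:

Hank → Grace → Kate → Dave → Iris


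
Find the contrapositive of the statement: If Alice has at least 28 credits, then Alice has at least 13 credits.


Original: If Alice has at least 28 credits, then Alice has at least 13 credits
Contrapositive: If ¬Q, then ¬P
Negate Q: not (Alice has at least 13 credits)
Negate P: not (Alice has at least 28 credits)

If not (Alice has at least 13 credits), then not (Alice has at least 28 credits).


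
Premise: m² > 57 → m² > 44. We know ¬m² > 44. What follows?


Modus tollens: P → Q, ¬Q ⊢ ¬P
P: m² > 57
Q: m² > 44
We have P → Q and Q is false.
By modus tollens, P must be false.

It is not the case that m² > 57


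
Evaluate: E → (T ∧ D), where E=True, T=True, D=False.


E = True, T = True, D = False
Expression: E → (T ∧ D)
Step 1: T ∧ D = True AND False = False
Step 2: E → (False) = True → False = False

False


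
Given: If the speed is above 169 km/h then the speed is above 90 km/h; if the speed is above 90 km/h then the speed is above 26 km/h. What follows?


Hypothetical syllogism: P → Q, Q → R ⊢ P → R
Premise 1: the speed is above 169 km/h → the speed is above 90 km/h
Premise 2: the speed is above 90 km/h → the speed is above 26 km/h
Chain the implications: the middle term (the speed is above 90 km/h) links the two.
Conclusion: If the speed is above 169 km/h, then the speed is above 26 km/h.

If the speed is above 169 km/h, then the speed is above 26 km/h.


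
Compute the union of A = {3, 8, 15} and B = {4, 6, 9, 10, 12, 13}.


A = {3, 8, 15}
B = {4, 6, 9, 10, 12, 13}
Operation: union
All elements combined: 3, 4, 6, 8, 9, 10, 12, 13, 15

{3, 4, 6, 8, 9, 10, 12, 13, 15}


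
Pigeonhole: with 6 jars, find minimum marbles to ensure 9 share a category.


Pigeonhole: to guarantee k in one of n categories, need (k-1)×n + 1.
k = 9, n = 6
Minimum = (9-1) × 6 + 1 = 8 × 6 + 1

49


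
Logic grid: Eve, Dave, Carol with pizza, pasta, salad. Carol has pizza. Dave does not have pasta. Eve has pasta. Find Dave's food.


From clues:
  Carol → pizza
  Eve → pasta
By elimination, Dave gets the remaining.

salad


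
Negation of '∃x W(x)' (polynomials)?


Original: ∃x W(x)
Rule: ¬∀→∃, ¬∃→∀, negate predicate.
Negation: ∀x ¬W(x)

∀x ¬W(x)


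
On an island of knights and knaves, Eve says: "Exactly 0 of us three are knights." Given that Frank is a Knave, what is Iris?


Eve claims exactly 0 knights among Eve, Frank, Iris.
Given: Frank is a Knave.

Case 1: Eve is a Knight (tells truth)
  Then exactly 0 of the three are knights.
  Counting Eve, Frank: 1 knight(s) so far. Need -1 more → impossible.
Case 2: Eve is a Knave (lies)
  Then the count is NOT 0.
  If Iris = Knave, count = 0 = 0 → claim would be true, contradicts lie.
  If Iris = Knight, count = 1 ≠ 0 → lie confirmed ✓

Iris is a Knight.

Knight


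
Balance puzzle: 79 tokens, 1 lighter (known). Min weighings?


Each weighing has 3 outcomes (left heavy / balance / right heavy), so k weighings distinguish at most 3^k cases; splitting into three near-equal groups achieves this.
Need 3^k ≥ 79: 3^3 = 27 < 79 ≤ 3^4 = 81
k = ⌈log₃(79)⌉ = 4

4


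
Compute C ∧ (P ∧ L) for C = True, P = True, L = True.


C = True, P = True, L = True
Step 1: P ∧ L = True AND True = True
Step 2: C ∧ True = True AND True = True
AND is true only when ALL operands are true.

True


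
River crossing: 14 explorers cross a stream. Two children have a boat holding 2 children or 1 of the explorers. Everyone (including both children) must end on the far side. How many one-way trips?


Per crossing of one of the explorers: children→, one←, one of the explorers→, one← = 4 trips
14 × 4 = 56, + 1 final children→ = 57
Minimum trips = 57

57


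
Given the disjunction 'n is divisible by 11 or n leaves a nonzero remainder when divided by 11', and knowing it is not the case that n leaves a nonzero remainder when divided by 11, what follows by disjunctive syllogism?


Disjunctive syllogism: P ∨ Q, ¬P ⊢ Q
Disjunction: n is divisible by 11 ∨ n leaves a nonzero remainder when divided by 11
We know it is not the case that n leaves a nonzero remainder when divided by 11.
By disjunctive syllogism, the other disjunct must be true.

n is divisible by 11


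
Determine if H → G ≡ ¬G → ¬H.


Expression 1: H → G
Expression 2: ¬G → ¬H
Truth table (H G | Expr1 Expr2):
  T T |   T     T
  T F |   F     F
  F T |   T     T
  F F |   T     T
All 4 rows agree, so the expressions are logically equivalent.

Yes


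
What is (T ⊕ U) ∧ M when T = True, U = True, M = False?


T = True, U = True, M = False
Step 1: T ⊕ U = True XOR True = False
Step 2: False ∧ M = False AND False = False
XOR true when exactly one of T,U is true; then AND with M.

False


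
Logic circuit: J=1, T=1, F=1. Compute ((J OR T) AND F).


J OR T = 1|1 = 1
1 AND 1 = 1

1


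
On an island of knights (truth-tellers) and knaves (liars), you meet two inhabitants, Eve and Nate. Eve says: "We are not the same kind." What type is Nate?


Eve says: "We are not the same kind."
Case 1: Eve is a Knight (truth-teller)
  Statement is true → they ARE different → Nate is a Knave
Case 2: Eve is a Knave (liar)
  Statement is false → they are NOT different → Nate is a Knave
In both cases, Nate is a Knave.

Knave


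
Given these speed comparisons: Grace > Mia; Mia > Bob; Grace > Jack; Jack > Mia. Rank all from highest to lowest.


Constraints: Grace > Mia; Mia > Bob; Grace > Jack; Jack > Mia
Method: at each step, the next-highest is the one remaining person who never appears on the smaller side of a constraint between remaining people.
  Step 1: remaining {Jack, Grace, Bob, Mia}; on the smaller side: {Jack, Bob, Mia} → Grace is next (Grace > Mia; Grace > Jack).
  Step 2: remaining {Jack, Bob, Mia}; on the smaller side: {Bob, Mia} → Jack is next (Jack > Mia).
  Step 3: remaining {Bob, Mia}; on the smaller side: {Bob} → Mia is next (Mia > Bob).
  Step 4: only Bob remains → lowest.
Final ranking (highest to lowest):

Grace > Jack > Mia > Bob


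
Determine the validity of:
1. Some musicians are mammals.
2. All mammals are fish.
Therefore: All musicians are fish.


Premise 1: Some musicians are mammals.
Premise 2: All mammals are fish.
Conclusion: All musicians are fish.
Fallacy: illicit minor. The minor term (musicians) is distributed in the conclusion ('All musicians ...') but undistributed in its premise ('Some musicians are mammals' doesn't cover all musicians).
Only 'Some musicians are fish' follows, not 'All'.

Invalid


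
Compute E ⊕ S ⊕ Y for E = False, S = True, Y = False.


E = False, S = True, Y = False
Step 1: E ⊕ S = False XOR True = True
Step 2: True ⊕ Y = True XOR False = True
XOR is true when an odd number of operands are true.

True


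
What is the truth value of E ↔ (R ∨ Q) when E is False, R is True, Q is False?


E = False, R = True, Q = False
Step 1: R ∨ Q = True OR False = True
Step 2: E ↔ (True): true when both sides have same truth value.
Result: False ↔ True = False

False


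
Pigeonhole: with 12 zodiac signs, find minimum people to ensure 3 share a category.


Pigeonhole: to guarantee k in one of n categories, need (k-1)×n + 1.
k = 3, n = 12
Minimum = (3-1) × 12 + 1 = 2 × 12 + 1

25


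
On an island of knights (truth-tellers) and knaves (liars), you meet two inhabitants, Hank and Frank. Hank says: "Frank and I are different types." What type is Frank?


Hank says: "Frank and I are different types."
Case 1: Hank is a Knight (truth-teller)
  Statement is true → they ARE different → Frank is a Knave
Case 2: Hank is a Knave (liar)
  Statement is false → they are NOT different → Frank is a Knave
In both cases, Frank is a Knave.

Knave


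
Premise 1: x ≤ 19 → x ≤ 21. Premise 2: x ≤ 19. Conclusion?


Modus ponens: P → Q, P ⊢ Q
P: x ≤ 19
Q: x ≤ 21
We have P → Q and P is true.
By modus ponens, Q must be true.

x ≤ 21


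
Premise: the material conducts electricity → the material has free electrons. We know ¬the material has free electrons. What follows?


Modus tollens: P → Q, ¬Q ⊢ ¬P
P: the material conducts electricity
Q: the material has free electrons
We have P → Q and Q is false.
By modus tollens, P must be false.

It is not the case that the material conducts electricity


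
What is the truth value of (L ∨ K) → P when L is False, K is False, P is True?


L = False, K = False, P = True
Step 1: L ∨ K = False OR False = False
Step 2: (False) → P: false only when antecedent=True and P=False.
Result: True

True


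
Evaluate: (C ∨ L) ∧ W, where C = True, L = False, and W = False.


C = True, L = False, W = False
Step 1: C ∨ L = True OR False = True
Step 2: True ∧ W = True AND False = False
OR is true when at least one operand is true; AND requires both.

False


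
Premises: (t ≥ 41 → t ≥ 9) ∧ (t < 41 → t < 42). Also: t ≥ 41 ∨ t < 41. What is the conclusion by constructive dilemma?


Constructive dilemma: (P → Q) ∧ (R → S), P ∨ R ⊢ Q ∨ S
Premise 1: t ≥ 41 → t ≥ 9
Premise 2: t < 41 → t < 42
Premise 3: t ≥ 41 ∨ t < 41
Case 1: Assuming t ≥ 41, then by Premise 1, t ≥ 9.
Case 2: Assuming t < 41, then by Premise 2, t < 42.
Since one of t ≥ 41 or t < 41 must hold, we get t ≥ 9 or t < 42.

t ≥ 9 or t < 42.


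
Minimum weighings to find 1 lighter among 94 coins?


Each weighing has 3 outcomes (left heavy / balance / right heavy), so k weighings distinguish at most 3^k cases; splitting into three near-equal groups achieves this.
Need 3^k ≥ 94: 3^4 = 81 < 94 ≤ 3^5 = 243
k = ⌈log₃(94)⌉ = 5

5


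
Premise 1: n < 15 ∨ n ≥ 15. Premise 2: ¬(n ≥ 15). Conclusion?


Disjunctive syllogism: P ∨ Q, ¬P ⊢ Q
Disjunction: n < 15 ∨ n ≥ 15
We know it is not the case that n ≥ 15.
By disjunctive syllogism, the other disjunct must be true.

n < 15


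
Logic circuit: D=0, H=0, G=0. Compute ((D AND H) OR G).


D AND H = 0&0 = 0
0 OR 0 = 0

0


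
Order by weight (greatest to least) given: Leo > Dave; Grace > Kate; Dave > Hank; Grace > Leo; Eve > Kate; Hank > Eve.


Constraints: Leo > Dave; Grace > Kate; Dave > Hank; Grace > Leo; Eve > Kate; Hank > Eve
Method: at each step, the next-highest is the one remaining person who never appears on the smaller side of a constraint between remaining people.
  Step 1: remaining {Hank, Eve, Kate, Grace, Dave, Leo}; on the smaller side: {Hank, Eve, Kate, Dave, Leo} → Grace is next (Grace > Kate; Grace > Leo).
  Step 2: remaining {Hank, Eve, Kate, Dave, Leo}; on the smaller side: {Hank, Eve, Kate, Dave} → Leo is next (Leo > Dave).
  Step 3: remaining {Hank, Eve, Kate, Dave}; on the smaller side: {Hank, Eve, Kate} → Dave is next (Dave > Hank).
  Step 4: remaining {Hank, Eve, Kate}; on the smaller side: {Eve, Kate} → Hank is next (Hank > Eve).
  Step 5: remaining {Eve, Kate}; on the smaller side: {Kate} → Eve is next (Eve > Kate).
  Step 6: only Kate remains → lowest.
Final ranking (highest to lowest):

Grace > Leo > Dave > Hank > Eve > Kate


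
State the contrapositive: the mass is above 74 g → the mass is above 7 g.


Original: If the mass is above 74 g, then the mass is above 7 g
Contrapositive: If ¬Q, then ¬P
Negate Q: not (the mass is above 7 g)
Negate P: not (the mass is above 74 g)

If not (the mass is above 7 g), then not (the mass is above 74 g).


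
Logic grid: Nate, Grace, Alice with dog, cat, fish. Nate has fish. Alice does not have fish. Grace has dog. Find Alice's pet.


From clues:
  Grace → dog
  Nate → fish
By elimination, Alice gets the remaining.

cat


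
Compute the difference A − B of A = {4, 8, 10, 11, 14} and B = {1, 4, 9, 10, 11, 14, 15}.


A = {4, 8, 10, 11, 14}
B = {1, 4, 9, 10, 11, 14, 15}
Operation: difference A − B
In A but not B: 8

{8}


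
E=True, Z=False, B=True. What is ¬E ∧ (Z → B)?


E = True, Z = False, B = True
Expression: ¬E ∧ (Z → B)
Step 1: ¬E = NOT True = False
Step 2: Z → B = False → True (false only if Z=True, B=False) = True
Step 3: (False) ∧ (True) = False AND True = False

False


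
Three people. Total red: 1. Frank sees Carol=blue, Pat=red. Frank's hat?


Total red = 1, seen red = 1
Own red = 1 - 1 = 0
Frank's hat is blue.

blue


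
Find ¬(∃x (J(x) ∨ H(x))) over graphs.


Original: ∃x (J(x) ∨ H(x))
Rule: ¬∀→∃, ¬∃→∀, negate predicate.
Negation: ∀x (¬J(x) ∧ ¬H(x))

∀x (¬J(x) ∧ ¬H(x))


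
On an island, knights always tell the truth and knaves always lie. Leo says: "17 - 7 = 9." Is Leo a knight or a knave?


Statement: "17 - 7 = 9."
Actual: 17 - 7 = 10
Claimed: 9
Statement is FALSE → Leo lies → Knave

Knave


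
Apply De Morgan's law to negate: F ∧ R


De Morgan's law: ¬(P ∧ Q) ≡ ¬P ∨ ¬Q
¬(F ∧ R) = ¬F ∨ ¬R

¬F ∨ ¬R


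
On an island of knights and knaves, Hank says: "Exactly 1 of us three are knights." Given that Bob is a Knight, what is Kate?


Hank claims exactly 1 knights among Hank, Bob, Kate.
Given: Bob is a Knight.

Case 1: Hank is a Knight (tells truth)
  Then exactly 1 of the three are knights.
  Counting Hank, Bob: 2 knight(s) so far. Need -1 more → impossible.
Case 2: Hank is a Knave (lies)
  Then the count is NOT 1.
  If Kate = Knave, count = 1 = 1 → claim would be true, contradicts lie.
  If Kate = Knight, count = 2 ≠ 1 → lie confirmed ✓

Kate is a Knight.

Knight


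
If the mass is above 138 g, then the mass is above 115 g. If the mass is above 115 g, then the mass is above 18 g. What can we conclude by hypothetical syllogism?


Hypothetical syllogism: P → Q, Q → R ⊢ P → R
Premise 1: the mass is above 138 g → the mass is above 115 g
Premise 2: the mass is above 115 g → the mass is above 18 g
Chain the implications: the middle term (the mass is above 115 g) links the two.
Conclusion: If the mass is above 138 g, then the mass is above 18 g.

If the mass is above 138 g, then the mass is above 18 g.


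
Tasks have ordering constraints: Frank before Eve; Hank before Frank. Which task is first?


Constraints: Frank before Eve; Hank before Frank
The first task can have nothing scheduled before it, so it must never appear on the right of a 'before'.
Tasks appearing after some 'before': Eve, Frank.
The only task not in that list is Hank → it is first.

Hank


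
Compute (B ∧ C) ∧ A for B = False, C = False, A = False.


B = False, C = False, A = False
Step 1: B ∧ C = False AND False = False
Step 2: False ∧ A = False AND False = False
AND is true only when ALL operands are true.

False


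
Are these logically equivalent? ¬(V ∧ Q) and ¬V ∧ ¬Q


Expression 1: ¬(V ∧ Q)
Expression 2: ¬V ∧ ¬Q
Truth table (V Q | Expr1 Expr2):
  T T |   F     F
  T F |   T     F   ← differ
  F T |   T     F   ← differ
  F F |   T     T
Counterexample: V=T, Q=F gives Expr1 = T but Expr2 = F, so the expressions are NOT logically equivalent.

No


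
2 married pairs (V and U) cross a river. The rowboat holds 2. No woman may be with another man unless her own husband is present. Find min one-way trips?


Label couples V and U.
1. WV+WU → (far: WV,WU; near: HV,HU)
2. WV ←   (far: WU; near: HV,HU,WV)
3. HV+HU → (far: HV,HU,WU; near: WV)
4. HV ←   (far: HU,WU; near: HV,WV)  — HV returns, since WV is alone on near bank
5. HV+WV → (far: all four; near: empty)
Every state respects the constraint.
Minimum trips = 5

5
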